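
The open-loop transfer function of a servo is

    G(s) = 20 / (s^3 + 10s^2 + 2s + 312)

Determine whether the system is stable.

The denominator s^3 + 10s^2 + 2s + 312 factors as (s + 12)(s^2 - 2s + 26), giving poles at s = -12, 1 + 5j, 1 - 5j.
Since the pole(s) at s = 1 ± 5j lie in the right half-plane, the system is unstable.

unstable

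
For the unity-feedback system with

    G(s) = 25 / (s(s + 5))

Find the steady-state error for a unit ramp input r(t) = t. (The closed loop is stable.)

e_ss = 0.2000

G(s) has one pole at the origin.
This is a Type 1 system. Kv = lim_{s→0} s·G(s) = 25/5 = 5.
e_ss = 1/Kv = 1/(5) = 1/5 ≈ 0.2000.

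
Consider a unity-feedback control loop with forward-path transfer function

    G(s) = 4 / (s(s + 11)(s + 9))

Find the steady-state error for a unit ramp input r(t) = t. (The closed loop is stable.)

e_ss = 24.75

G(s) has one pole at the origin.
This is a Type 1 system. Kv = lim_{s→0} s·G(s) = 4/99.
e_ss = 1/Kv = 1/(4/99) = 99/4 ≈ 24.75.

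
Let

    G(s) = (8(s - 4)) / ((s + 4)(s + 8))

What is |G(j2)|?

|G(j2)| ≈ 0.9701

Substitute s = j2: numerator = -32 + j16, denominator = 28 + j24.
|G(j2)| = |-32 + j16| / |28 + j24| = 35.777 / 36.878 ≈ 0.9701.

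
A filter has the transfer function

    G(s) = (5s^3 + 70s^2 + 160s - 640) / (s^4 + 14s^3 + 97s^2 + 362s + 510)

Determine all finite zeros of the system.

Set the numerator to zero: 5s^3 + 70s^2 + 160s - 640 = 0, i.e. 5·(s^3 + 14s^2 + 32s - 128) = 0.
Factoring: (s - 2)(s + 8)^2 = 0.

s = 2, -8, -8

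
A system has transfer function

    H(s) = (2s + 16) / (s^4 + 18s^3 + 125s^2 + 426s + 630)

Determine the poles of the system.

The poles are the roots of the denominator s^4 + 18s^3 + 125s^2 + 426s + 630 = 0.
Trying s = -5: the polynomial evaluates to 0, so (s + 5) is a factor.
Dividing out leaves s^3 + 13s^2 + 60s + 126 = 0.
This factors further as (s + 7)(s^2 + 6s + 18) = 0.

s = -5, -7, -3 + 3j, -3 - 3j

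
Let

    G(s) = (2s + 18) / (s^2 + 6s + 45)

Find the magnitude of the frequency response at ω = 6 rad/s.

|G(j6)| ≈ 0.5830

Substitute s = j6: numerator = 18 + j12, denominator = 9 + j36.
|G(j6)| = |18 + j12| / |9 + j36| = 21.633 / 37.108 ≈ 0.5830.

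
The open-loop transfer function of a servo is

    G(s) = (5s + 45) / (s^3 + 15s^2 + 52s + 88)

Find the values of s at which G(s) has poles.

s = -2 ± 2j, -11

The poles are the roots of the denominator s^3 + 15s^2 + 52s + 88 = 0.
Trying s = -11: the polynomial evaluates to 0, so (s + 11) is a factor.
Dividing out leaves s^2 + 4s + 8 = 0.
The quadratic formula then gives s = -2 ± 2j.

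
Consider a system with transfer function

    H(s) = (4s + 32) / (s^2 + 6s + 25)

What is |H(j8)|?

Substitute s = j8: numerator = 32 + j32, denominator = -39 + j48.
|H(j8)| = |32 + j32| / |-39 + j48| = 45.255 / 61.847 ≈ 0.7317.

|H(j8)| ≈ 0.7317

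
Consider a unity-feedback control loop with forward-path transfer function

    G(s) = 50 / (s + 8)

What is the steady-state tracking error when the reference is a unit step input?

G(s) has no poles at the origin.
This is a Type 0 system. Kp = lim_{s→0} G(s) = 50/8 = 25/4.
e_ss = 1/(1 + Kp) = 1/(1 + 25/4) = 4/29 ≈ 0.1379.

e_ss = 0.1379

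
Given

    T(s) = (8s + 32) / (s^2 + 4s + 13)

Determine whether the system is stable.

stable

The denominator s^2 + 4s + 13 factors as (s^2 + 4s + 13), giving poles at s = -2 ± 3j.
Since all poles lie strictly in the left half-plane, the system is stable.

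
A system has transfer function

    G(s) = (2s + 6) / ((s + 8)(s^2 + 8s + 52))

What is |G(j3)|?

Substitute s = j3: numerator = 6 + j6, denominator = 272 + j321.
|G(j3)| = |6 + j6| / |272 + j321| = 8.4853 / 420.74 ≈ 0.02017.

|G(j3)| ≈ 0.02017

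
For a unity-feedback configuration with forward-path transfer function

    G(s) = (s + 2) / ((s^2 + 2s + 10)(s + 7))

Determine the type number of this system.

The denominator has no factor of s at the origin — no free integrator — so this is a Type 0 system.

Type 0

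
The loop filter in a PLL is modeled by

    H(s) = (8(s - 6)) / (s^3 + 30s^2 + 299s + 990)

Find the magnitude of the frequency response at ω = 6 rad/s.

|H(j6)| ≈ 0.04295

Substitute s = j6: numerator = -48 + j48, denominator = -90 + j1578.
|H(j6)| = |-48 + j48| / |-90 + j1578| = 67.882 / 1580.6 ≈ 0.04295.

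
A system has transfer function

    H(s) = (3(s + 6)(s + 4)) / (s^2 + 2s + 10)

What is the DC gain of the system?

At s = 0 each factor (s + a) contributes a and each (s^2 + bs + c) contributes c.
H(0) = 3·(6) · (4) / ((10)) = 72/10 = 36/5.

H(0) = 36/5 ≈ 7.200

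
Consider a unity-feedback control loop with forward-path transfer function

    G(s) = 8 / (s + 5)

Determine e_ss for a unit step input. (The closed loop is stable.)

G(s) has no poles at the origin.
This is a Type 0 system. Kp = lim_{s→0} G(s) = 8/5.
e_ss = 1/(1 + Kp) = 1/(1 + 8/5) = 5/13 ≈ 0.3846.

e_ss = 0.3846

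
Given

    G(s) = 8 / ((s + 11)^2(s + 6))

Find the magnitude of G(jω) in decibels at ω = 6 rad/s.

|G(j6)|_dB ≈ -44.4 dB

Substitute s = j6: numerator = 8, denominator = -282 + j1302.
|G(j6)| = |8| / |-282 + j1302| = 8 / 1332.2 ≈ 0.006005.
In decibels: 20·log₁₀(0.006005) ≈ -44.4 dB.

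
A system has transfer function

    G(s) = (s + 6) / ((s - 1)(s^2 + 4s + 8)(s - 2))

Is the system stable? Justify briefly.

unstable

The poles can be read from the denominator factors: s = 1, -2 ± 2j, 2.
Since the pole(s) at s = 1, 2 lie in the right half-plane, the system is unstable.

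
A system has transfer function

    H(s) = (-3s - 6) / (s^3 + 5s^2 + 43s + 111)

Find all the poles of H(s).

The poles are the roots of the denominator s^3 + 5s^2 + 43s + 111 = 0.
Trying s = -3: the polynomial evaluates to 0, so (s + 3) is a factor.
Dividing out leaves s^2 + 2s + 37 = 0.
The quadratic formula then gives s = -1 ± 6j.

s = -1 ± 6j, -3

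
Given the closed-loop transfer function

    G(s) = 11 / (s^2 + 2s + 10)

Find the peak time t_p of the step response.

Comparing s^2 + 2s + 10 to s^2 + 2ζωₙs + ωₙ²: ωₙ = √10 ≈ 3.162 rad/s and ζ = 2/(2·√10) ≈ 0.3162.
ζωₙ = 2/2 = 1, so ω_d = ωₙ√(1−ζ²) = √(ωₙ² − (ζωₙ)²) = √(10 − 1²) = √9 = 3 rad/s.
t_p = π/ω_d = π/3 ≈ 1.047 s.

t_p ≈ 1.047 s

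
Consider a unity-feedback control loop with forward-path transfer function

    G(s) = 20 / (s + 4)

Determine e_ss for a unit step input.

G(s) has no poles at the origin.
This is a Type 0 system. Kp = lim_{s→0} G(s) = 20/4 = 5.
e_ss = 1/(1 + Kp) = 1/(1 + 5) = 1/6 ≈ 0.1667.

e_ss = 0.1667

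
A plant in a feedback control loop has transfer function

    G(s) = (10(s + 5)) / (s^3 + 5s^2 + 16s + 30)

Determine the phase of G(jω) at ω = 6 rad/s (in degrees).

∠G(j6) ≈ -168.5°

At s = j6: numerator = 50 + j60, denominator = -150 - j120.
∠G = ∠num − ∠den = 50.194° − (-141.34°) = 191.5°, which wraps to -168.5°.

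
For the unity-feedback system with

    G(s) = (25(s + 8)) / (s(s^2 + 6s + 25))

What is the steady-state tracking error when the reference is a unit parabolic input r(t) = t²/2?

G(s) has one pole at the origin.
This is a Type 1 system; Ka = lim_{s→0} s^2·G(s) = 0, so the steady-state error for a parabola input is infinite.

e_ss = ∞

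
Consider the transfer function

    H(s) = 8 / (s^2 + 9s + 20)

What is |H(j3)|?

Substitute s = j3: numerator = 8, denominator = 11 + j27.
|H(j3)| = |8| / |11 + j27| = 8 / 29.155 ≈ 0.2744.

|H(j3)| ≈ 0.2744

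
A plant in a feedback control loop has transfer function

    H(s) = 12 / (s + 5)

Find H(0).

H(0) = 12/5 ≈ 2.400

Set s = 0: H(0) = (12) / (5) = 12/5.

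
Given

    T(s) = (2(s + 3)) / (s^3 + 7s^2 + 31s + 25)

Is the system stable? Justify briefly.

stable

The denominator s^3 + 7s^2 + 31s + 25 factors as (s^2 + 6s + 25)(s + 1), giving poles at s = -3 ± 4j, -1.
Since all poles lie strictly in the left half-plane, the system is stable.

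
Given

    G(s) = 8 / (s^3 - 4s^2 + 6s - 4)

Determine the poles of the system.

The poles are the roots of the denominator s^3 - 4s^2 + 6s - 4 = 0.
Trying s = 2: the polynomial evaluates to 0, so (s - 2) is a factor.
Dividing out leaves s^2 - 2s + 2 = 0.
The quadratic formula then gives s = 1 ± 1j.

s = 1 + j, 1 - j, 2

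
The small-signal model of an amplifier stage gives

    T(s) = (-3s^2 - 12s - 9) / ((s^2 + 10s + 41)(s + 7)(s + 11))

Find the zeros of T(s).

s = -1, -3

Set the numerator to zero: -3s^2 - 12s - 9 = 0, i.e. -3·(s^2 + 4s + 3) = 0.
Factoring: (s + 1)(s + 3) = 0.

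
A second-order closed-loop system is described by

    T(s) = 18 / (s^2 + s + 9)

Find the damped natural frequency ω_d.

Comparing s^2 + s + 9 to s^2 + 2ζωₙs + ωₙ²: ωₙ = 3 rad/s and ζ = 1/(2·3) ≈ 0.1667.
ζωₙ = 1/2 = 0.5, so ω_d = ωₙ√(1−ζ²) = √(ωₙ² − (ζωₙ)²) = √(9 − 0.5²) = √8.75 ≈ 2.958 rad/s.

ω_d ≈ 2.958 rad/s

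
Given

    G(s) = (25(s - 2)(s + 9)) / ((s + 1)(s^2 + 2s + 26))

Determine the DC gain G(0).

At s = 0 each factor (s + a) contributes a and each (s^2 + bs + c) contributes c.
G(0) = 25·(-2) · (9) / ((1) · (26)) = -450/26 = -225/13.

G(0) = -225/13 ≈ -17.31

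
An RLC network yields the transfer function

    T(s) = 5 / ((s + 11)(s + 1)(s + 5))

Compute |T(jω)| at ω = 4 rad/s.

|T(j4)| ≈ 0.01618

Substitute s = j4: numerator = 5, denominator = -217 + j220.
|T(j4)| = |5| / |-217 + j220| = 5 / 309.01 ≈ 0.01618.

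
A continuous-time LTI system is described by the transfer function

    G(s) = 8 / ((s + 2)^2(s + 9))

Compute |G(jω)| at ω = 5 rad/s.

Substitute s = j5: numerator = 8, denominator = -289 + j75.
|G(j5)| = |8| / |-289 + j75| = 8 / 298.57 ≈ 0.02679.

|G(j5)| ≈ 0.02679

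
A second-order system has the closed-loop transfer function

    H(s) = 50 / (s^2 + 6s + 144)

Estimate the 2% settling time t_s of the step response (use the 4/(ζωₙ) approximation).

t_s ≈ 1.333 s

Comparing s^2 + 6s + 144 to s^2 + 2ζωₙs + ωₙ²: ωₙ = 12 rad/s and ζ = 6/(2·12) = 0.25.
ζωₙ = 6/2 = 3, so t_s ≈ 4/(ζωₙ) = 4/3 ≈ 1.333 s.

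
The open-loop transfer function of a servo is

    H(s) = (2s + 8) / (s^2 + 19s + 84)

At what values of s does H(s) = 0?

s = -4

Set the numerator to zero: 2s + 8 = 0, i.e. 2·(s + 4) = 0.
So s = -4.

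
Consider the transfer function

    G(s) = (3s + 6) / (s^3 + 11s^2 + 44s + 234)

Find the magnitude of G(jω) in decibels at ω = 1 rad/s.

Substitute s = j1: numerator = 6 + j3, denominator = 223 + j43.
|G(j1)| = |6 + j3| / |223 + j43| = 6.7082 / 227.11 ≈ 0.02954.
In decibels: 20·log₁₀(0.02954) ≈ -30.6 dB.

|G(j1)|_dB ≈ -30.6 dB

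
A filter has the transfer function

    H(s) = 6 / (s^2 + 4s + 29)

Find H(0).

H(0) = 6/29 ≈ 0.2069

Set s = 0: H(0) = (6) / (29) = 6/29.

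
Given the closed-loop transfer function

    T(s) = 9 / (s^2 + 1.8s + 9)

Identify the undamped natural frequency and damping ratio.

ωₙ = 3 rad/s, ζ = 0.3

Compare the denominator to the standard form s^2 + 2ζωₙs + ωₙ².
ωₙ² = 9, so ωₙ = 3 rad/s.
2ζωₙ = 1.8, so ζ = 1.8/(2·3) = 0.3.
With ζ = 0.3 the response is underdamped.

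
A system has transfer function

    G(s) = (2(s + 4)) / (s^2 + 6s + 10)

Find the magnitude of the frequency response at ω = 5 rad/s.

Substitute s = j5: numerator = 8 + j10, denominator = -15 + j30.
|G(j5)| = |8 + j10| / |-15 + j30| = 12.806 / 33.541 ≈ 0.3818.

|G(j5)| ≈ 0.3818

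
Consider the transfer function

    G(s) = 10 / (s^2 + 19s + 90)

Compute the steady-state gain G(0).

G(0) = 1/9 ≈ 0.1111

Set s = 0: G(0) = (10) / (90) = 1/9.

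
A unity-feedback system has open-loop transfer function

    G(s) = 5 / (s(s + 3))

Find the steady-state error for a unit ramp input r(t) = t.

e_ss = 0.6000

G(s) has one pole at the origin.
This is a Type 1 system. Kv = lim_{s→0} s·G(s) = 5/3.
e_ss = 1/Kv = 1/(5/3) = 3/5 ≈ 0.6000.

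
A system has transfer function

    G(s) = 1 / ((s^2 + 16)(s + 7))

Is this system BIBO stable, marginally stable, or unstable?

marginally stable

The poles can be read from the denominator factors: s = ±4j, -7.
Since the simple pole(s) at s = 4j, -4j lie on the jω-axis with none in the right half-plane, the system is marginally stable.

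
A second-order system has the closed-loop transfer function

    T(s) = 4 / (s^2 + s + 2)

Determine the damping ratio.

ζ ≈ 0.3536

Compare the denominator to the standard form s^2 + 2ζωₙs + ωₙ².
ωₙ² = 2, so ωₙ = √2 ≈ 1.414 rad/s.
2ζωₙ = 1, so ζ = 1/(2·√2) ≈ 0.3536.
With ζ = 0.3536 the response is underdamped.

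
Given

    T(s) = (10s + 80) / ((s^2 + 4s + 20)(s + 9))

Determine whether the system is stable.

The poles can be read from the denominator factors: s = -2 ± 4j, -9.
Since all poles lie strictly in the left half-plane, the system is stable.

stable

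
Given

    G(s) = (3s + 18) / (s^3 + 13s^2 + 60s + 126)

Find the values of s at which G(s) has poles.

s = -3 + 3j, -3 - 3j, -7

The poles are the roots of the denominator s^3 + 13s^2 + 60s + 126 = 0.
Trying s = -7: the polynomial evaluates to 0, so (s + 7) is a factor.
Dividing out leaves s^2 + 6s + 18 = 0.
The quadratic formula then gives s = -3 ± 3j.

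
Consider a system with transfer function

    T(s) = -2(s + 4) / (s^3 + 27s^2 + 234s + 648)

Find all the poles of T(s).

The poles are the roots of the denominator s^3 + 27s^2 + 234s + 648 = 0.
Trying s = -9: the polynomial evaluates to 0, so (s + 9) is a factor.
Dividing out leaves s^2 + 18s + 72 = 0.
Factoring the quadratic: (s + 12)(s + 6) = 0.

s = -9, -12, -6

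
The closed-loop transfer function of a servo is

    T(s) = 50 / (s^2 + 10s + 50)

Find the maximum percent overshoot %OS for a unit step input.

Comparing s^2 + 10s + 50 to s^2 + 2ζωₙs + ωₙ²: ωₙ = √50 ≈ 7.071 rad/s and ζ = 10/(2·√50) ≈ 0.7071.
%OS = 100·exp(−πζ/√(1−ζ²)) = 100·exp(−π·0.7071/√(1−0.7071²)) ≈ 4.32%.

%OS ≈ 4.32%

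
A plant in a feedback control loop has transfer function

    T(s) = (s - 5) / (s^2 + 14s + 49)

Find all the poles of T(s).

The poles are the roots of the denominator s^2 + 14s + 49 = 0.
Factoring: (s + 7)^2 = 0, so s = -7 and s = -7.

s = -7, -7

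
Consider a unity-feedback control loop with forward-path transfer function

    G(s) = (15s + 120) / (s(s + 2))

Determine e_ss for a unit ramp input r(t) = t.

e_ss = 0.01667

G(s) has one pole at the origin.
This is a Type 1 system. Kv = lim_{s→0} s·G(s) = 120/2 = 60.
e_ss = 1/Kv = 1/(60) = 1/60 ≈ 0.01667.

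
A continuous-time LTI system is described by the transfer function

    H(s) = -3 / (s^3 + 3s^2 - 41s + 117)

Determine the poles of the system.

s = 3 ± 2j, -9

The poles are the roots of the denominator s^3 + 3s^2 - 41s + 117 = 0.
Trying s = -9: the polynomial evaluates to 0, so (s + 9) is a factor.
Dividing out leaves s^2 - 6s + 13 = 0.
The quadratic formula then gives s = 3 ± 2j.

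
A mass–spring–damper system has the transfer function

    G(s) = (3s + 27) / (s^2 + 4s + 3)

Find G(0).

Set s = 0: G(0) = (27) / (3) = 9.

G(0) = 9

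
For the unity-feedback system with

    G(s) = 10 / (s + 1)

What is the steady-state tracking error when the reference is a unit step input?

e_ss = 0.09091

G(s) has no poles at the origin.
This is a Type 0 system. Kp = lim_{s→0} G(s) = 10/1.
e_ss = 1/(1 + Kp) = 1/(1 + 10) = 1/11 ≈ 0.09091.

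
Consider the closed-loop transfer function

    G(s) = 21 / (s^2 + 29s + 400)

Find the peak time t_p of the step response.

t_p ≈ 0.2281 s

Comparing s^2 + 29s + 400 to s^2 + 2ζωₙs + ωₙ²: ωₙ = 20 rad/s and ζ = 29/(2·20) = 0.725.
ζωₙ = 29/2 = 14.5, so ω_d = ωₙ√(1−ζ²) = √(ωₙ² − (ζωₙ)²) = √(400 − 14.5²) = √189.75 ≈ 13.77 rad/s.
t_p = π/ω_d = π/13.77 ≈ 0.2281 s.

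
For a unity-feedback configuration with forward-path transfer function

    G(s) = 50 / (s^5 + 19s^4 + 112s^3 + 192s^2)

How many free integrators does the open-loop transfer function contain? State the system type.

Type 2

The denominator has 2 factors of s at the origin (free integrators), so this is a Type 2 system.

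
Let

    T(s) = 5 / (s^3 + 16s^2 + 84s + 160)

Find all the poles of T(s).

s = -8, -4 ± 2j

The poles are the roots of the denominator s^3 + 16s^2 + 84s + 160 = 0.
Trying s = -8: the polynomial evaluates to 0, so (s + 8) is a factor.
Dividing out leaves s^2 + 8s + 20 = 0.
The quadratic formula then gives s = -4 ± 2j.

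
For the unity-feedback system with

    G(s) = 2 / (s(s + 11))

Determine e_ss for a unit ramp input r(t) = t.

G(s) has one pole at the origin.
This is a Type 1 system. Kv = lim_{s→0} s·G(s) = 2/11.
e_ss = 1/Kv = 1/(2/11) = 11/2 ≈ 5.500.

e_ss = 5.500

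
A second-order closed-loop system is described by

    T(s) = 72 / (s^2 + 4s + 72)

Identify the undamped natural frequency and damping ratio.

ωₙ ≈ 8.485 rad/s, ζ ≈ 0.2357

Compare the denominator to the standard form s^2 + 2ζωₙs + ωₙ².
ωₙ² = 72, so ωₙ = √72 ≈ 8.485 rad/s.
2ζωₙ = 4, so ζ = 4/(2·√72) ≈ 0.2357.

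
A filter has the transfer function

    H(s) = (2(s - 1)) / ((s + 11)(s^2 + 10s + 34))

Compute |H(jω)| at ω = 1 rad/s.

|H(j1)| ≈ 0.007426

Substitute s = j1: numerator = -2 + j2, denominator = 353 + j143.
|H(j1)| = |-2 + j2| / |353 + j143| = 2.8284 / 380.86 ≈ 0.007426.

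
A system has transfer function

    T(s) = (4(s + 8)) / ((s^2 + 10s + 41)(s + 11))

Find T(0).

At s = 0 each factor (s + a) contributes a and each (s^2 + bs + c) contributes c.
T(0) = 4·(8) / ((41) · (11)) = 32/451 = 32/451.

T(0) = 32/451 ≈ 0.07095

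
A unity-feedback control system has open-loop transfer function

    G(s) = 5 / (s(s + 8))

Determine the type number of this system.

Type 1

The denominator has 1 factor of s at the origin (free integrator), so this is a Type 1 system.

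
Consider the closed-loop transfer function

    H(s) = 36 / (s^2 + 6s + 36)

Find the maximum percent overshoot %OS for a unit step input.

Comparing s^2 + 6s + 36 to s^2 + 2ζωₙs + ωₙ²: ωₙ = 6 rad/s and ζ = 6/(2·6) = 0.5.
%OS = 100·exp(−πζ/√(1−ζ²)) = 100·exp(−π·0.5/√(1−0.5²)) ≈ 16.3%.

%OS ≈ 16.3%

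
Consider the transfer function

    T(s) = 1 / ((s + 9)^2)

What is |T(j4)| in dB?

Substitute s = j4: numerator = 1, denominator = 65 + j72.
|T(j4)| = |1| / |65 + j72| = 1 / 97 ≈ 0.01031.
In decibels: 20·log₁₀(0.01031) ≈ -39.7 dB.

|T(j4)|_dB ≈ -39.7 dB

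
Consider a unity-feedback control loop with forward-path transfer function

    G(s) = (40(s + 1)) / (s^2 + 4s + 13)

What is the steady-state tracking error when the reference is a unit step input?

e_ss = 0.2453

G(s) has no poles at the origin.
This is a Type 0 system. Kp = lim_{s→0} G(s) = 40/13.
e_ss = 1/(1 + Kp) = 1/(1 + 40/13) = 13/53 ≈ 0.2453.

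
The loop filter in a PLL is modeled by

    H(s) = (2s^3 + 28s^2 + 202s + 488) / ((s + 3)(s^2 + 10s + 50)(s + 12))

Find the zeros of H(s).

Set the numerator to zero: 2s^3 + 28s^2 + 202s + 488 = 0, i.e. 2·(s^3 + 14s^2 + 101s + 244) = 0.
Factoring: (s^2 + 10s + 61)(s + 4) = 0.

s = -5 ± 6j, -4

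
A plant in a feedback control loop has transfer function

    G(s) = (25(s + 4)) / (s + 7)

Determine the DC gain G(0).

Set s = 0: G(0) = (100) / (7) = 100/7.

G(0) = 100/7 ≈ 14.29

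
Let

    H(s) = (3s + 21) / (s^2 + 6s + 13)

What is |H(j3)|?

Substitute s = j3: numerator = 21 + j9, denominator = 4 + j18.
|H(j3)| = |21 + j9| / |4 + j18| = 22.847 / 18.439 ≈ 1.239.

|H(j3)| ≈ 1.239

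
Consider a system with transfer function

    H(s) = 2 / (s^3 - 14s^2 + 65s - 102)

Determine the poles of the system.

s = 4 ± j, 6

The poles are the roots of the denominator s^3 - 14s^2 + 65s - 102 = 0.
Trying s = 6: the polynomial evaluates to 0, so (s - 6) is a factor.
Dividing out leaves s^2 - 8s + 17 = 0.
The quadratic formula then gives s = 4 ± 1j.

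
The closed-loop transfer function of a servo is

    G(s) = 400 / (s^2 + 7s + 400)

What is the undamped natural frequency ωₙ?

Compare the denominator to the standard form s^2 + 2ζωₙs + ωₙ².
ωₙ² = 400, so ωₙ = 20 rad/s.

ωₙ = 20 rad/s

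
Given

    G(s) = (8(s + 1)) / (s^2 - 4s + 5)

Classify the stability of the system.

unstable

The poles can be read from the denominator factors: s = 2 + j, 2 - j.
Since the pole(s) at s = 2 ± j lie in the right half-plane, the system is unstable.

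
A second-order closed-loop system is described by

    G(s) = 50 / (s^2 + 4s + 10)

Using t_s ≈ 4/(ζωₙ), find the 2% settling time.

Comparing s^2 + 4s + 10 to s^2 + 2ζωₙs + ωₙ²: ωₙ = √10 ≈ 3.162 rad/s and ζ = 4/(2·√10) ≈ 0.6325.
ζωₙ = 4/2 = 2, so t_s ≈ 4/(ζωₙ) = 4/2 = 2 s.

t_s ≈ 2 s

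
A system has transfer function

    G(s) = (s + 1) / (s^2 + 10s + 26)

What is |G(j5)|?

|G(j5)| ≈ 0.1020

Substitute s = j5: numerator = 1 + j5, denominator = 1 + j50.
|G(j5)| = |1 + j5| / |1 + j50| = 5.0990 / 50.010 ≈ 0.1020.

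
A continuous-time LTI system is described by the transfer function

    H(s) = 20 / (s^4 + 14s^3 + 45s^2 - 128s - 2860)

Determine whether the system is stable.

unstable

The denominator s^4 + 14s^3 + 45s^2 - 128s - 2860 factors as (s - 5)(s + 11)(s^2 + 8s + 52), giving poles at s = 5, -11, -4 ± 6j.
Since the pole(s) at s = 5 lie in the right half-plane, the system is unstable.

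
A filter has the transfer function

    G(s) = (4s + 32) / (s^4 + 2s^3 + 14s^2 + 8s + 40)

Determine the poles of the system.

s = ±2j, -1 ± 3j

The poles are the roots of the denominator s^4 + 2s^3 + 14s^2 + 8s + 40 = 0.
No real roots exist; factor into two real quadratics: (s^2 + 4)(s^2 + 2s + 10) = 0.
Each quadratic gives a conjugate pair via the quadratic formula.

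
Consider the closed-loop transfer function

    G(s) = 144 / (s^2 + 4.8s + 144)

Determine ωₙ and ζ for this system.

Compare the denominator to the standard form s^2 + 2ζωₙs + ωₙ².
ωₙ² = 144, so ωₙ = 12 rad/s.
2ζωₙ = 4.8, so ζ = 4.8/(2·12) = 0.2.
With ζ = 0.2 the response is underdamped.

ωₙ = 12 rad/s, ζ = 0.2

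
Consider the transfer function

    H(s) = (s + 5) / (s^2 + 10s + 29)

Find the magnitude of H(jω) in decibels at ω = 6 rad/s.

Substitute s = j6: numerator = 5 + j6, denominator = -7 + j60.
|H(j6)| = |5 + j6| / |-7 + j60| = 7.8102 / 60.407 ≈ 0.1293.
In decibels: 20·log₁₀(0.1293) ≈ -17.8 dB.

|H(j6)|_dB ≈ -17.8 dB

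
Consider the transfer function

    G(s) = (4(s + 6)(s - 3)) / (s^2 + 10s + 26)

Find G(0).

G(0) = -36/13 ≈ -2.769

At s = 0 each factor (s + a) contributes a and each (s^2 + bs + c) contributes c.
G(0) = 4·(6) · (-3) / ((26)) = -72/26 = -36/13.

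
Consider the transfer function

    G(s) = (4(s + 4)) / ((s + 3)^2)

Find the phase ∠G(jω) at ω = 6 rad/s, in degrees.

At s = j6: numerator = 16 + j24, denominator = -27 + j36.
∠G = ∠num − ∠den = 56.310° − (126.87°) = -70.56°.

∠G(j6) ≈ -70.56°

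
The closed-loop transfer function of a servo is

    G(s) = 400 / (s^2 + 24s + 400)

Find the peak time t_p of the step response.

t_p ≈ 0.1963 s

Comparing s^2 + 24s + 400 to s^2 + 2ζωₙs + ωₙ²: ωₙ = 20 rad/s and ζ = 24/(2·20) = 0.6.
ζωₙ = 24/2 = 12, so ω_d = ωₙ√(1−ζ²) = √(ωₙ² − (ζωₙ)²) = √(400 − 12²) = √256 = 16 rad/s.
t_p = π/ω_d = π/16 ≈ 0.1963 s.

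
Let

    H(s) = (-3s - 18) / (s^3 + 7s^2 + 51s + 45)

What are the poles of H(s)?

The poles are the roots of the denominator s^3 + 7s^2 + 51s + 45 = 0.
Trying s = -1: the polynomial evaluates to 0, so (s + 1) is a factor.
Dividing out leaves s^2 + 6s + 45 = 0.
The quadratic formula then gives s = -3 ± 6j.

s = -3 ± 6j, -1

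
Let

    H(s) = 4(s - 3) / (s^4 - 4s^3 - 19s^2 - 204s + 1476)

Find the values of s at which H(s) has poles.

The poles are the roots of the denominator s^4 - 4s^3 - 19s^2 - 204s + 1476 = 0.
Trying s = 6: the polynomial evaluates to 0, so (s - 6) is a factor.
Dividing out leaves s^3 + 2s^2 - 7s - 246 = 0.
This factors further as (s^2 + 8s + 41)(s - 6) = 0.

s = -4 ± 5j, 6, 6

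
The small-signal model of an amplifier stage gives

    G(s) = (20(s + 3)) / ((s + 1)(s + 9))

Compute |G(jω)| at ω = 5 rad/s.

|G(j5)| ≈ 2.221

Substitute s = j5: numerator = 60 + j100, denominator = -16 + j50.
|G(j5)| = |60 + j100| / |-16 + j50| = 116.62 / 52.498 ≈ 2.221.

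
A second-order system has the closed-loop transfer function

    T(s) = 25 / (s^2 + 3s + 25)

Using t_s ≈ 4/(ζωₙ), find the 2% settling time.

t_s ≈ 2.667 s

Comparing s^2 + 3s + 25 to s^2 + 2ζωₙs + ωₙ²: ωₙ = 5 rad/s and ζ = 3/(2·5) = 0.3.
ζωₙ = 3/2 = 1.5, so t_s ≈ 4/(ζωₙ) = 4/1.5 ≈ 2.667 s.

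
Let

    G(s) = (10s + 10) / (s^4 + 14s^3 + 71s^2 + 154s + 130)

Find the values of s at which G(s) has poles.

s = -2 + j, -2 - j, -5 + j, -5 - j

The poles are the roots of the denominator s^4 + 14s^3 + 71s^2 + 154s + 130 = 0.
No real roots exist; factor into two real quadratics: (s^2 + 4s + 5)(s^2 + 10s + 26) = 0.
Each quadratic gives a conjugate pair via the quadratic formula.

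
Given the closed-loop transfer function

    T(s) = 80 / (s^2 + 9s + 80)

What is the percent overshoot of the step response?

Comparing s^2 + 9s + 80 to s^2 + 2ζωₙs + ωₙ²: ωₙ = √80 ≈ 8.944 rad/s and ζ = 9/(2·√80) ≈ 0.5031.
%OS = 100·exp(−πζ/√(1−ζ²)) = 100·exp(−π·0.5031/√(1−0.5031²)) ≈ 16.1%.

%OS ≈ 16.1%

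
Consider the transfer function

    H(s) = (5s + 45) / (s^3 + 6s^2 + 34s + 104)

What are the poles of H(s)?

s = -4, -1 ± 5j

The poles are the roots of the denominator s^3 + 6s^2 + 34s + 104 = 0.
Trying s = -4: the polynomial evaluates to 0, so (s + 4) is a factor.
Dividing out leaves s^2 + 2s + 26 = 0.
The quadratic formula then gives s = -1 ± 5j.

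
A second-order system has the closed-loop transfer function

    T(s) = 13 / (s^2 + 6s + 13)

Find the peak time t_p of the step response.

Comparing s^2 + 6s + 13 to s^2 + 2ζωₙs + ωₙ²: ωₙ = √13 ≈ 3.606 rad/s and ζ = 6/(2·√13) ≈ 0.8321.
ζωₙ = 6/2 = 3, so ω_d = ωₙ√(1−ζ²) = √(ωₙ² − (ζωₙ)²) = √(13 − 3²) = √4 = 2 rad/s.
t_p = π/ω_d = π/2 ≈ 1.571 s.

t_p ≈ 1.571 s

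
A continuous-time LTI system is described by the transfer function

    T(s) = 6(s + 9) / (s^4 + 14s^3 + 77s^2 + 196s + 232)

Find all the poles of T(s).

The poles are the roots of the denominator s^4 + 14s^3 + 77s^2 + 196s + 232 = 0.
No real roots exist; factor into two real quadratics: (s^2 + 10s + 29)(s^2 + 4s + 8) = 0.
Each quadratic gives a conjugate pair via the quadratic formula.

s = -5 + 2j, -5 - 2j, -2 + 2j, -2 - 2j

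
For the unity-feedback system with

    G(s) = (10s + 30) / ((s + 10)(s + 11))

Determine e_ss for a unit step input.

e_ss = 0.7857

G(s) has no poles at the origin.
This is a Type 0 system. Kp = lim_{s→0} G(s) = 30/110 = 3/11.
e_ss = 1/(1 + Kp) = 1/(1 + 3/11) = 11/14 ≈ 0.7857.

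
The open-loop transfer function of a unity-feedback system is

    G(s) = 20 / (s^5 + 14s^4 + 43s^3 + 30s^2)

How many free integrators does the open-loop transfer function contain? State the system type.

Type 2

The denominator has 2 factors of s at the origin (free integrators), so this is a Type 2 system.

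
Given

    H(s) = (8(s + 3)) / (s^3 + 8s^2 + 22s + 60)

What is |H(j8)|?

|H(j8)| ≈ 0.1214

Substitute s = j8: numerator = 24 + j64, denominator = -452 - j336.
|H(j8)| = |24 + j64| / |-452 - j336| = 68.352 / 563.21 ≈ 0.1214.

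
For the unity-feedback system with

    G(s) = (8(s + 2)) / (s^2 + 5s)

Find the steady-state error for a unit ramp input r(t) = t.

e_ss = 0.3125

G(s) has one pole at the origin.
This is a Type 1 system. Kv = lim_{s→0} s·G(s) = 16/5.
e_ss = 1/Kv = 1/(16/5) = 5/16 ≈ 0.3125.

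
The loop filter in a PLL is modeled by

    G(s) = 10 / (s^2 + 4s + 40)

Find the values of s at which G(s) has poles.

The poles are the roots of the denominator s^2 + 4s + 40 = 0.
Using the quadratic formula: s = (-4 ± √(-144))/2 = -2 ± 6j.

s = -2 ± 6j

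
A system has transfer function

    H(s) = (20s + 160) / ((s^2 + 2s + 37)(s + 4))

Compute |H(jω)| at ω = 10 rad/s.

|H(j10)| ≈ 0.3598

Substitute s = j10: numerator = 160 + j200, denominator = -452 - j550.
|H(j10)| = |160 + j200| / |-452 - j550| = 256.12 / 711.90 ≈ 0.3598.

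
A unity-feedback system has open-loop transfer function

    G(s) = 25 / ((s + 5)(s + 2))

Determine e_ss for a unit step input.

G(s) has no poles at the origin.
This is a Type 0 system. Kp = lim_{s→0} G(s) = 25/10 = 5/2.
e_ss = 1/(1 + Kp) = 1/(1 + 5/2) = 2/7 ≈ 0.2857.

e_ss = 0.2857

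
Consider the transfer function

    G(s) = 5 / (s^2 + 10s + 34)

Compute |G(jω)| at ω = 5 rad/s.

|G(j5)| ≈ 0.09842

Substitute s = j5: numerator = 5, denominator = 9 + j50.
|G(j5)| = |5| / |9 + j50| = 5 / 50.804 ≈ 0.09842.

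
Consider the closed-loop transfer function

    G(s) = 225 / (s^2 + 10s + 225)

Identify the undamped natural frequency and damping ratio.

ωₙ = 15 rad/s, ζ ≈ 0.3333

Compare the denominator to the standard form s^2 + 2ζωₙs + ωₙ².
ωₙ² = 225, so ωₙ = 15 rad/s.
2ζωₙ = 10, so ζ = 10/(2·15) ≈ 0.3333.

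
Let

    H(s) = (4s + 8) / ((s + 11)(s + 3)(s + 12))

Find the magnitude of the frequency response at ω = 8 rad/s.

Substitute s = j8: numerator = 8 + j32, denominator = -1268 + j1096.
|H(j8)| = |8 + j32| / |-1268 + j1096| = 32.985 / 1676.0 ≈ 0.01968.

|H(j8)| ≈ 0.01968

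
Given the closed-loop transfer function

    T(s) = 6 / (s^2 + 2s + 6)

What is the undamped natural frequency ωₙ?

ωₙ ≈ 2.449 rad/s

Compare the denominator to the standard form s^2 + 2ζωₙs + ωₙ².
ωₙ² = 6, so ωₙ = √6 ≈ 2.449 rad/s.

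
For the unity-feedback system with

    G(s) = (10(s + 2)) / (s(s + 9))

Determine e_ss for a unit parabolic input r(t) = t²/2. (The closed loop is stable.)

G(s) has one pole at the origin.
This is a Type 1 system; Ka = lim_{s→0} s^2·G(s) = 0, so the steady-state error for a parabola input is infinite.

e_ss = ∞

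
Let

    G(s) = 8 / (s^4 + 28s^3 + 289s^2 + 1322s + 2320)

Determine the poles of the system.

s = -5 ± 2j, -10, -8

The poles are the roots of the denominator s^4 + 28s^3 + 289s^2 + 1322s + 2320 = 0.
Trying s = -10: the polynomial evaluates to 0, so (s + 10) is a factor.
Dividing out leaves s^3 + 18s^2 + 109s + 232 = 0.
This factors further as (s^2 + 10s + 29)(s + 8) = 0.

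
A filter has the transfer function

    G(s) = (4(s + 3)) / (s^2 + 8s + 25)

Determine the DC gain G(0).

G(0) = 12/25 ≈ 0.4800

At s = 0 each factor (s + a) contributes a and each (s^2 + bs + c) contributes c.
G(0) = 4·(3) / ((25)) = 12/25 = 12/25.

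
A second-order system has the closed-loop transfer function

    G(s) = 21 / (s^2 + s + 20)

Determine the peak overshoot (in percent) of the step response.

Comparing s^2 + s + 20 to s^2 + 2ζωₙs + ωₙ²: ωₙ = √20 ≈ 4.472 rad/s and ζ = 1/(2·√20) ≈ 0.1118.
%OS = 100·exp(−πζ/√(1−ζ²)) = 100·exp(−π·0.1118/√(1−0.1118²)) ≈ 70.2%.

%OS ≈ 70.2%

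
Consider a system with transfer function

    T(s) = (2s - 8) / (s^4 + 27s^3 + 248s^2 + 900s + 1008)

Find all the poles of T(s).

The poles are the roots of the denominator s^4 + 27s^3 + 248s^2 + 900s + 1008 = 0.
Trying s = -6: the polynomial evaluates to 0, so (s + 6) is a factor.
Dividing out leaves s^3 + 21s^2 + 122s + 168 = 0.
This factors further as (s + 2)(s + 12)(s + 7) = 0.

s = -6, -2, -12, -7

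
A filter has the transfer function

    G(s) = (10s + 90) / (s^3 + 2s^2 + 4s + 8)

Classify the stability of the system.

marginally stable

The denominator s^3 + 2s^2 + 4s + 8 factors as (s^2 + 4)(s + 2), giving poles at s = 2j, -2j, -2.
Since the simple pole(s) at s = 2j, -2j lie on the jω-axis with none in the right half-plane, the system is marginally stable.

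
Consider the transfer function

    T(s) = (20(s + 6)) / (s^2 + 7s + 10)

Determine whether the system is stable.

stable

The denominator s^2 + 7s + 10 factors as (s + 2)(s + 5), giving poles at s = -2, -5.
Since all poles lie strictly in the left half-plane, the system is stable.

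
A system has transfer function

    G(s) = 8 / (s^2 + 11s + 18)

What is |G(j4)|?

|G(j4)| ≈ 0.1816

Substitute s = j4: numerator = 8, denominator = 2 + j44.
|G(j4)| = |8| / |2 + j44| = 8 / 44.045 ≈ 0.1816.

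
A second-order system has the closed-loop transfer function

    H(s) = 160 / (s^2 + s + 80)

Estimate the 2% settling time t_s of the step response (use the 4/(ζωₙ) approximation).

t_s ≈ 8 s

Comparing s^2 + s + 80 to s^2 + 2ζωₙs + ωₙ²: ωₙ = √80 ≈ 8.944 rad/s and ζ = 1/(2·√80) ≈ 0.05590.
ζωₙ = 1/2 = 0.5, so t_s ≈ 4/(ζωₙ) = 4/0.5 = 8 s.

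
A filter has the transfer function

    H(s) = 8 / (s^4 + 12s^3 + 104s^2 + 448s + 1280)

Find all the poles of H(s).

The poles are the roots of the denominator s^4 + 12s^3 + 104s^2 + 448s + 1280 = 0.
No real roots exist; factor into two real quadratics: (s^2 + 8s + 32)(s^2 + 4s + 40) = 0.
Each quadratic gives a conjugate pair via the quadratic formula.

s = -4 + 4j, -4 - 4j, -2 + 6j, -2 - 6j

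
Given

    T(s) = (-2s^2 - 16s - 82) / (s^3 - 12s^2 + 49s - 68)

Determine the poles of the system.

The poles are the roots of the denominator s^3 - 12s^2 + 49s - 68 = 0.
Trying s = 4: the polynomial evaluates to 0, so (s - 4) is a factor.
Dividing out leaves s^2 - 8s + 17 = 0.
The quadratic formula then gives s = 4 ± 1j.

s = 4, 4 ± j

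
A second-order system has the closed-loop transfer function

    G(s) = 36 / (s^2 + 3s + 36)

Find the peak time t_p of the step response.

Comparing s^2 + 3s + 36 to s^2 + 2ζωₙs + ωₙ²: ωₙ = 6 rad/s and ζ = 3/(2·6) = 0.25.
ζωₙ = 3/2 = 1.5, so ω_d = ωₙ√(1−ζ²) = √(ωₙ² − (ζωₙ)²) = √(36 − 1.5²) = √33.75 ≈ 5.809 rad/s.
t_p = π/ω_d = π/5.809 ≈ 0.5408 s.

t_p ≈ 0.5408 s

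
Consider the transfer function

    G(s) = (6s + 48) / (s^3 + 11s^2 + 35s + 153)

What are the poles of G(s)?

s = -9, -1 ± 4j

The poles are the roots of the denominator s^3 + 11s^2 + 35s + 153 = 0.
Trying s = -9: the polynomial evaluates to 0, so (s + 9) is a factor.
Dividing out leaves s^2 + 2s + 17 = 0.
The quadratic formula then gives s = -1 ± 4j.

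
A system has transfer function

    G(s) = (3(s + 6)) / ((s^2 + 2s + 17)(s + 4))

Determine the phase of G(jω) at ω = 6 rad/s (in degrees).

At s = j6: numerator = 18 + j18, denominator = -148 - j66.
∠G = ∠num − ∠den = 45° − (-155.97°) = 201.0°, which wraps to -159.0°.

∠G(j6) ≈ -159.0°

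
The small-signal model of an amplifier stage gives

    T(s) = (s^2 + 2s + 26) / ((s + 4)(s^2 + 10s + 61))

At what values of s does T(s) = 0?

Set the numerator to zero: s^2 + 2s + 26 = 0.
Factoring: (s^2 + 2s + 26) = 0.

s = -1 ± 5j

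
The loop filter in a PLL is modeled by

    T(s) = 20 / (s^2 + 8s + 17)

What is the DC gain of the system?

T(0) = 20/17 ≈ 1.176

At s = 0 each factor (s + a) contributes a and each (s^2 + bs + c) contributes c.
T(0) = 20·1 / ((17)) = 20/17 = 20/17.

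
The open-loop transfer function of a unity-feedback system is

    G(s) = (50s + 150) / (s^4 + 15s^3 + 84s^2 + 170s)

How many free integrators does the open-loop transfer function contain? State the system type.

Type 1

Factor s from the denominator: s^4 + 15s^3 + 84s^2 + 170s = s·(s^3 + 15s^2 + 84s + 170).
There is 1 pole at the origin, so the system is Type 1.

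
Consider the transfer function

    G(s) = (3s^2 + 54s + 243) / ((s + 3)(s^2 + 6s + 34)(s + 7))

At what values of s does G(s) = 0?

s = -9, -9

Set the numerator to zero: 3s^2 + 54s + 243 = 0, i.e. 3·(s^2 + 18s + 81) = 0.
Factoring: (s + 9)^2 = 0.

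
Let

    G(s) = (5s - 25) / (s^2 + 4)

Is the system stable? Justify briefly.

The denominator s^2 + 4 factors as (s^2 + 4), giving poles at s = 2j, -2j.
Since the simple pole(s) at s = ±2j lie on the jω-axis with none in the right half-plane, the system is marginally stable.

marginally stable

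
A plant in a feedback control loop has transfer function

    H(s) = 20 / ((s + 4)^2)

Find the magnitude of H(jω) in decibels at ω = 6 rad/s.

|H(j6)|_dB ≈ -8.30 dB

Substitute s = j6: numerator = 20, denominator = -20 + j48.
|H(j6)| = |20| / |-20 + j48| = 20 / 52 ≈ 0.3846.
In decibels: 20·log₁₀(0.3846) ≈ -8.30 dB.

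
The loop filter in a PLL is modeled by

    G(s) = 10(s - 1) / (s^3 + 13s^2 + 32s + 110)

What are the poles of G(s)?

The poles are the roots of the denominator s^3 + 13s^2 + 32s + 110 = 0.
Trying s = -11: the polynomial evaluates to 0, so (s + 11) is a factor.
Dividing out leaves s^2 + 2s + 10 = 0.
The quadratic formula then gives s = -1 ± 3j.

s = -1 + 3j, -1 - 3j, -11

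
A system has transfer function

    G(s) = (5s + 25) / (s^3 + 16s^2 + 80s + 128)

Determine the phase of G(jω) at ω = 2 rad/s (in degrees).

At s = j2: numerator = 25 + j10, denominator = 64 + j152.
∠G = ∠num − ∠den = 21.801° − (67.166°) = -45.36°.

∠G(j2) ≈ -45.36°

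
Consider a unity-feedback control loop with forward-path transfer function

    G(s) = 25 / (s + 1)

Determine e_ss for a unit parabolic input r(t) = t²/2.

G(s) has no poles at the origin.
This is a Type 0 system; Ka = lim_{s→0} s^2·G(s) = 0, so the steady-state error for a parabola input is infinite.

e_ss = ∞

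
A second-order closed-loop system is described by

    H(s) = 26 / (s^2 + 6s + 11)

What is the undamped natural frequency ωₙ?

ωₙ ≈ 3.317 rad/s

Compare the denominator to the standard form s^2 + 2ζωₙs + ωₙ².
ωₙ² = 11, so ωₙ = √11 ≈ 3.317 rad/s.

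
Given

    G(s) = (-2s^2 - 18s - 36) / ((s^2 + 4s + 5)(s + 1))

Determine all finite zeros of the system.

s = -3, -6

Set the numerator to zero: -2s^2 - 18s - 36 = 0, i.e. -2·(s^2 + 9s + 18) = 0.
Factoring: (s + 3)(s + 6) = 0.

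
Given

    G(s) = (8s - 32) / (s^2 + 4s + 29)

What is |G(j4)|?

Substitute s = j4: numerator = -32 + j32, denominator = 13 + j16.
|G(j4)| = |-32 + j32| / |13 + j16| = 45.255 / 20.616 ≈ 2.195.

|G(j4)| ≈ 2.195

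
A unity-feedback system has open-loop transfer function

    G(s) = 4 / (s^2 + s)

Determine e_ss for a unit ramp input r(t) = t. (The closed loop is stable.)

e_ss = 0.2500

G(s) has one pole at the origin.
This is a Type 1 system. Kv = lim_{s→0} s·G(s) = 4/1.
e_ss = 1/Kv = 1/(4) = 1/4 ≈ 0.2500.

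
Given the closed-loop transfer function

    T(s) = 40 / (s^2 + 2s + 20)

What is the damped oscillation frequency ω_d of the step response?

ω_d ≈ 4.359 rad/s

Comparing s^2 + 2s + 20 to s^2 + 2ζωₙs + ωₙ²: ωₙ = √20 ≈ 4.472 rad/s and ζ = 2/(2·√20) ≈ 0.2236.
ζωₙ = 2/2 = 1, so ω_d = ωₙ√(1−ζ²) = √(ωₙ² − (ζωₙ)²) = √(20 − 1²) = √19 ≈ 4.359 rad/s.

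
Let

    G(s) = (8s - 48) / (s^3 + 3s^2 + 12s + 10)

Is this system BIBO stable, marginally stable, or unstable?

The denominator s^3 + 3s^2 + 12s + 10 factors as (s + 1)(s^2 + 2s + 10), giving poles at s = -1, -1 ± 3j.
Since all poles lie strictly in the left half-plane, the system is stable.

stable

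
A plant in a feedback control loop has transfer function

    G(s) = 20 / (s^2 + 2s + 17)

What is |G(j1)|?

|G(j1)| ≈ 1.240

Substitute s = j1: numerator = 20, denominator = 16 + j2.
|G(j1)| = |20| / |16 + j2| = 20 / 16.125 ≈ 1.240.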